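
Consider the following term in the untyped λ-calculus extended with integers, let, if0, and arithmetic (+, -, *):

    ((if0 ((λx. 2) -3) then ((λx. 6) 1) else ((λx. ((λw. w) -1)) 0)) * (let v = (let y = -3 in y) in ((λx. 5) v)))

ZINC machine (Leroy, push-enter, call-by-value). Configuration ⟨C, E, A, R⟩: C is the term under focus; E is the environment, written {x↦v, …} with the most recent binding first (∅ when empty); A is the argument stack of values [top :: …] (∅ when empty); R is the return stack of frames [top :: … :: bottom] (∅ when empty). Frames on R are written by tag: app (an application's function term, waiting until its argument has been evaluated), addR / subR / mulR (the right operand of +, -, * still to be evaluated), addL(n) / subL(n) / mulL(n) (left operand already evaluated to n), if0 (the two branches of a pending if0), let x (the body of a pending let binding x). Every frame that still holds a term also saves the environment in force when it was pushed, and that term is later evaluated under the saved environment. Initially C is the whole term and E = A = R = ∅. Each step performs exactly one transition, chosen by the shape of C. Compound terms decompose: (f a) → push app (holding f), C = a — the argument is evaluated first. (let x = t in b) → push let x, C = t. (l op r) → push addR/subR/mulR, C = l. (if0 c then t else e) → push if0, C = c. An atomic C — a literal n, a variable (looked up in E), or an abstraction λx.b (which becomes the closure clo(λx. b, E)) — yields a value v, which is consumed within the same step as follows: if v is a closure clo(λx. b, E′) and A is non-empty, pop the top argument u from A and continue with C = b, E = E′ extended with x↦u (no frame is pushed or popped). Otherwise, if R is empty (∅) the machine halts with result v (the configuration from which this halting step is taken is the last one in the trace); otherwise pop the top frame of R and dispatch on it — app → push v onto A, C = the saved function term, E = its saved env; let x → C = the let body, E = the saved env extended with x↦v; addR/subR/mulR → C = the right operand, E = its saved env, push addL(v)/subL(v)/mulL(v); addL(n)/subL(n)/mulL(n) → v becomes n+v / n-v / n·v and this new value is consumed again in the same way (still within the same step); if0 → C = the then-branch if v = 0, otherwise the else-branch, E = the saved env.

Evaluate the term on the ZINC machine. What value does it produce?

[0] ⟨C=((if0 ((λx. 2) -3) then ((λx. 6) 1) else ((λx. ((λw. w) -1)) 0)) * (let v = (let y = -3 in y) in ((λx. 5) v))); E=∅; A=∅; R=∅⟩
[1] ⟨C=(if0 ((λx. 2) -3) then ((λx. 6) 1) else ((λx. ((λw. w) -1)) 0)); E=∅; A=∅; R=[mulR]⟩
[2] ⟨C=((λx. 2) -3); E=∅; A=∅; R=[if0 :: mulR]⟩
[3] ⟨C=-3; E=∅; A=∅; R=[app :: if0 :: mulR]⟩
[4] ⟨C=(λx. 2); E=∅; A=[-3]; R=[if0 :: mulR]⟩
[5] ⟨C=2; E={x↦-3}; A=∅; R=[if0 :: mulR]⟩
[6] ⟨C=((λx. ((λw. w) -1)) 0); E=∅; A=∅; R=[mulR]⟩
[7] ⟨C=0; E=∅; A=∅; R=[app :: mulR]⟩
[8] ⟨C=(λx. ((λw. w) -1)); E=∅; A=[0]; R=[mulR]⟩
[9] ⟨C=((λw. w) -1); E={x↦0}; A=∅; R=[mulR]⟩
[10] ⟨C=-1; E={x↦0}; A=∅; R=[app :: mulR]⟩
[11] ⟨C=(λw. w); E={x↦0}; A=[-1]; R=[mulR]⟩
[12] ⟨C=w; E={w↦-1, x↦0}; A=∅; R=[mulR]⟩
[13] ⟨C=(let v = (let y = -3 in y) in ((λx. 5) v)); E=∅; A=∅; R=[mulL(-1)]⟩
[14] ⟨C=(let y = -3 in y); E=∅; A=∅; R=[let v :: mulL(-1)]⟩
[15] ⟨C=-3; E=∅; A=∅; R=[let y :: let v :: mulL(-1)]⟩
[16] ⟨C=y; E={y↦-3}; A=∅; R=[let v :: mulL(-1)]⟩
[17] ⟨C=((λx. 5) v); E={v↦-3}; A=∅; R=[mulL(-1)]⟩
[18] ⟨C=v; E={v↦-3}; A=∅; R=[app :: mulL(-1)]⟩
[19] ⟨C=(λx. 5); E={v↦-3}; A=[-3]; R=[mulL(-1)]⟩
[20] ⟨C=5; E={x↦-3, v↦-3}; A=∅; R=[mulL(-1)]⟩
→ final value -5

Answer: -5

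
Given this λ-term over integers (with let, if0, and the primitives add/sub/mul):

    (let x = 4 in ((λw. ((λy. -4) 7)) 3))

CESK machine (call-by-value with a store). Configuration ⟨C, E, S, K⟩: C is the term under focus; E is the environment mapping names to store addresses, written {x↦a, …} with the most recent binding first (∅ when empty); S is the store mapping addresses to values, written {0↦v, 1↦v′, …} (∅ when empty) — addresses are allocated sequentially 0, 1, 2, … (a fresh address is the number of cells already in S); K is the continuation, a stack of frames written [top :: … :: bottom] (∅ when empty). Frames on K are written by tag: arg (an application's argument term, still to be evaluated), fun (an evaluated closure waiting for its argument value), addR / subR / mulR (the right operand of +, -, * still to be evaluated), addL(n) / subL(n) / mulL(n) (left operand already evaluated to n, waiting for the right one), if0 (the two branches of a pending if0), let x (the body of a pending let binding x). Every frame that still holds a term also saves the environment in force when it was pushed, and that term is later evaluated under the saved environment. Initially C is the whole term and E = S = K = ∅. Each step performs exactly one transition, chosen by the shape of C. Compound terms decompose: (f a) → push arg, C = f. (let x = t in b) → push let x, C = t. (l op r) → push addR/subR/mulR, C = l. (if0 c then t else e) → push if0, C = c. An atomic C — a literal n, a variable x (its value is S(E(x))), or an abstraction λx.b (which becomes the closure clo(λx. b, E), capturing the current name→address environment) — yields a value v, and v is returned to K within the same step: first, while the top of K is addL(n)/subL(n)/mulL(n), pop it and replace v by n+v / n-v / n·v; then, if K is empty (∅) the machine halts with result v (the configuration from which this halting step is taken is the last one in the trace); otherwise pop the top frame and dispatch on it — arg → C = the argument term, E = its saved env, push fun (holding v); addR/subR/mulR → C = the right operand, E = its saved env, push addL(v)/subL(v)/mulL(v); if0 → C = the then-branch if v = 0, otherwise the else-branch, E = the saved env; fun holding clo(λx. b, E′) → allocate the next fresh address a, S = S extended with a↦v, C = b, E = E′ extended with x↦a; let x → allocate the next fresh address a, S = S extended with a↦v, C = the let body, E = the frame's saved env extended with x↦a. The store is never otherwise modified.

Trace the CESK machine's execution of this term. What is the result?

Answer: -4

Execution trace:
[0] <C=(let x = 4 in ((λw. ((λy. -4) 7)) 3)), E=∅, S=∅, K=∅>
[1] <C=4, E=∅, S=∅, K=[let x]>
[2] <C=((λw. ((λy. -4) 7)) 3), E={x↦0}, S={0↦4}, K=∅>
[3] <C=(λw. ((λy. -4) 7)), E={x↦0}, S={0↦4}, K=[arg]>
[4] <C=3, E={x↦0}, S={0↦4}, K=[fun]>
[5] <C=((λy. -4) 7), E={w↦1, x↦0}, S={0↦4, 1↦3}, K=∅>
[6] <C=(λy. -4), E={w↦1, x↦0}, S={0↦4, 1↦3}, K=[arg]>
[7] <C=7, E={w↦1, x↦0}, S={0↦4, 1↦3}, K=[fun]>
[8] <C=-4, E={y↦2, w↦1, x↦0}, S={0↦4, 1↦3, 2↦7}, K=∅>
→ final value -4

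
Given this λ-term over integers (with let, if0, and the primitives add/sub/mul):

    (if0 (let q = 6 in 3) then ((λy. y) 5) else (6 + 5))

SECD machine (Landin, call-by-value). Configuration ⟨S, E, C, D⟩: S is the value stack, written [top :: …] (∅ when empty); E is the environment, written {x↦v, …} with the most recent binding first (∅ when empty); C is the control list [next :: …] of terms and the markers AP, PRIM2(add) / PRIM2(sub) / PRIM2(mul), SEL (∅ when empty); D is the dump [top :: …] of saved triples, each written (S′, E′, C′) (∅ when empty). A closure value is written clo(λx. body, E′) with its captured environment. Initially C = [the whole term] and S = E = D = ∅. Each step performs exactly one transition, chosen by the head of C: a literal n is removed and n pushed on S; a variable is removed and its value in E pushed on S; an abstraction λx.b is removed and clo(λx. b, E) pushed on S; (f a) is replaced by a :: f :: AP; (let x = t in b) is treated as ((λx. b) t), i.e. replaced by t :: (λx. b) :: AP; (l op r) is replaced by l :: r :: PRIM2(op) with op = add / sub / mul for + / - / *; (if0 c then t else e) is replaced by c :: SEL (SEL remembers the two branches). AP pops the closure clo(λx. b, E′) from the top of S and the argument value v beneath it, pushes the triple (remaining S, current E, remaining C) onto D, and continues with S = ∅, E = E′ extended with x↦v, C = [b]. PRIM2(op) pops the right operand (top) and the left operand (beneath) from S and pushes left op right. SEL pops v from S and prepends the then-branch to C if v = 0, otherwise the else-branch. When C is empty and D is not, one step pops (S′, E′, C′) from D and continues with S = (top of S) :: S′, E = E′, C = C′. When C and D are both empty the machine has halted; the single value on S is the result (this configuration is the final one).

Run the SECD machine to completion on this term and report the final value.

[0] ⟨S=∅; E=∅; C=[(if0 (let q = 6 in 3) then ((λy. y) 5) else (6 + 5))]; D=∅⟩
[1] ⟨S=∅; E=∅; C=[(let q = 6 in 3) :: SEL]; D=∅⟩
[2] ⟨S=∅; E=∅; C=[6 :: (λq. 3) :: AP :: SEL]; D=∅⟩
[3] ⟨S=[6]; E=∅; C=[(λq. 3) :: AP :: SEL]; D=∅⟩
[4] ⟨S=[clo(λq. 3, ∅) :: 6]; E=∅; C=[AP :: SEL]; D=∅⟩
[5] ⟨S=∅; E={q↦6}; C=[3]; D=[(∅, ∅, [SEL])]⟩
[6] ⟨S=[3]; E={q↦6}; C=∅; D=[(∅, ∅, [SEL])]⟩
[7] ⟨S=[3]; E=∅; C=[SEL]; D=∅⟩
[8] ⟨S=∅; E=∅; C=[(6 + 5)]; D=∅⟩
[9] ⟨S=∅; E=∅; C=[6 :: 5 :: PRIM2(add)]; D=∅⟩
[10] ⟨S=[6]; E=∅; C=[5 :: PRIM2(add)]; D=∅⟩
[11] ⟨S=[5 :: 6]; E=∅; C=[PRIM2(add)]; D=∅⟩
[12] ⟨S=[11]; E=∅; C=∅; D=∅⟩
→ final value 11

Answer: 11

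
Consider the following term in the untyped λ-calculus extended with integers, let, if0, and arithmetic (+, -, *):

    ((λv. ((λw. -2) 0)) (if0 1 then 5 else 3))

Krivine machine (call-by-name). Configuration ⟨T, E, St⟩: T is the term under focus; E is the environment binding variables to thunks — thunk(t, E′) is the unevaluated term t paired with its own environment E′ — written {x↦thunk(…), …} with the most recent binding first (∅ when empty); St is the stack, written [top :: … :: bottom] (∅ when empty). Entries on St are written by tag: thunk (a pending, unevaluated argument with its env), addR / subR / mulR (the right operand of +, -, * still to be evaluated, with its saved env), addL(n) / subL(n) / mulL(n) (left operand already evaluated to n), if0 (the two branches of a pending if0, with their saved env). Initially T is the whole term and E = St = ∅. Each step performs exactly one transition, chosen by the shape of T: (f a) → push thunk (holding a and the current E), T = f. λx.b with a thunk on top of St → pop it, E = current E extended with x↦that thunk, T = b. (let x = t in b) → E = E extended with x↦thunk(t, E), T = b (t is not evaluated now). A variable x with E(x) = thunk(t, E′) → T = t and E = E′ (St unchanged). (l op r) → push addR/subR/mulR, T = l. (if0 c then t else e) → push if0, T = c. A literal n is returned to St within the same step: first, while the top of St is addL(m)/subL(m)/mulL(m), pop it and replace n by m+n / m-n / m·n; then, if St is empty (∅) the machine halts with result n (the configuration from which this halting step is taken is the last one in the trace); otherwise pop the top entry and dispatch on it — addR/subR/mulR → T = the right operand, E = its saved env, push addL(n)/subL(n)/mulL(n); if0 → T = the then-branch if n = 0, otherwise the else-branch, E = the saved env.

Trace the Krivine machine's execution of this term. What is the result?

Answer: -2

Execution trace:
0. <T=((λv. ((λw. -2) 0)) (if0 1 then 5 else 3)), E=∅, St=∅>
1. <T=(λv. ((λw. -2) 0)), E=∅, St=[thunk]>
2. <T=((λw. -2) 0), E={v↦thunk((if0 1 then 5 else 3), ∅)}, St=∅>
3. <T=(λw. -2), E={v↦thunk((if0 1 then 5 else 3), ∅)}, St=[thunk]>
4. <T=-2, E={w↦thunk(0, {v↦thunk((if0 1 then 5 else 3), ∅)}), v↦thunk((if0 1 then 5 else 3), ∅)}, St=∅>
→ final value -2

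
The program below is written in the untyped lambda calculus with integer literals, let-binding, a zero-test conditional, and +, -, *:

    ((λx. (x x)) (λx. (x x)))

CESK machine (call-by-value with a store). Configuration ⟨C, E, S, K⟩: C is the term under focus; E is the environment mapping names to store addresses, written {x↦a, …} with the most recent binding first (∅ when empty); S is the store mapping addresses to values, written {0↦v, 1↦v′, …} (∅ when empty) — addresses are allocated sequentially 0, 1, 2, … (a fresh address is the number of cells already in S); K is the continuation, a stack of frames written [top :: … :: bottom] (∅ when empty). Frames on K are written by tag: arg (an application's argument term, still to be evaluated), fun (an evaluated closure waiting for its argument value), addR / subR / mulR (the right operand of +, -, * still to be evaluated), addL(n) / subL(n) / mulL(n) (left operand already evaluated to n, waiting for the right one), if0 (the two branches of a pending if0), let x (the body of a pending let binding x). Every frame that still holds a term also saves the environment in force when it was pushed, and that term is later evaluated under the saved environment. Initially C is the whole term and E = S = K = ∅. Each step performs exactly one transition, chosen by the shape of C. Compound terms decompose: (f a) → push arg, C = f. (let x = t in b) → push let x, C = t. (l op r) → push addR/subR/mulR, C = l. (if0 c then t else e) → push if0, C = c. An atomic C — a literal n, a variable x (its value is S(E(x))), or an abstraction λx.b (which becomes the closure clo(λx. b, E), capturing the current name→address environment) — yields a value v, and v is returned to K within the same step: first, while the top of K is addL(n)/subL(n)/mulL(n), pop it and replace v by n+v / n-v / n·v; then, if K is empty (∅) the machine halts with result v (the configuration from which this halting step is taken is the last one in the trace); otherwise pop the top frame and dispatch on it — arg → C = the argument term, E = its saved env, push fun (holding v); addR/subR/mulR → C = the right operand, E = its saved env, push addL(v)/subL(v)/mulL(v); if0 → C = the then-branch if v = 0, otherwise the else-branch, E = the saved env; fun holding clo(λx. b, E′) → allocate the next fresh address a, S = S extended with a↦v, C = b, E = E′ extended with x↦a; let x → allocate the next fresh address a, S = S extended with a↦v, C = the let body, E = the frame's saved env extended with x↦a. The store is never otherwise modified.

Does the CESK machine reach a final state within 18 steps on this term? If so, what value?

Answer: DIVERGES (no final state within 18 steps)

Derivation:
t=0: [C=((λx. (x x)) (λx. (x x))) | E=∅ | S=∅ | K=∅]
t=1: [C=(λx. (x x)) | E=∅ | S=∅ | K=[arg]]
t=2: [C=(λx. (x x)) | E=∅ | S=∅ | K=[fun]]
t=3: [C=(x x) | E={x↦0} | S={0↦clo(λx. (x x), ∅)} | K=∅]
t=4: [C=x | E={x↦0} | S={0↦clo(λx. (x x), ∅)} | K=[arg]]
t=5: [C=x | E={x↦0} | S={0↦clo(λx. (x x), ∅)} | K=[fun]]
t=6: [C=(x x) | E={x↦1} | S={0↦clo(λx. (x x), ∅), 1↦clo(λx. (x x), ∅)} | K=∅]
t=7: [C=x | E={x↦1} | S={0↦clo(λx. (x x), ∅), 1↦clo(λx. (x x), ∅)} | K=[arg]]
t=8: [C=x | E={x↦1} | S={0↦clo(λx. (x x), ∅), 1↦clo(λx. (x x), ∅)} | K=[fun]]
t=9: [C=(x x) | E={x↦2} | S={0↦clo(λx. (x x), ∅), 1↦clo(λx. (x x), ∅), 2↦clo(λx. (x x), ∅)} | K=∅]
t=10: [C=x | E={x↦2} | S={0↦clo(λx. (x x), ∅), 1↦clo(λx. (x x), ∅), 2↦clo(λx. (x x), ∅)} | K=[arg]]
t=11: [C=x | E={x↦2} | S={0↦clo(λx. (x x), ∅), 1↦clo(λx. (x x), ∅), 2↦clo(λx. (x x), ∅)} | K=[fun]]
t=12: [C=(x x) | E={x↦3} | S={0↦clo(λx. (x x), ∅), 1↦clo(λx. (x x), ∅), 2↦clo(λx. (x x), ∅), 3↦clo(λx. (x x), ∅)} | K=∅]
t=13: [C=x | E={x↦3} | S={0↦clo(λx. (x x), ∅), 1↦clo(λx. (x x), ∅), 2↦clo(λx. (x x), ∅), 3↦clo(λx. (x x), ∅)} | K=[arg]]
t=14: [C=x | E={x↦3} | S={0↦clo(λx. (x x), ∅), 1↦clo(λx. (x x), ∅), 2↦clo(λx. (x x), ∅), 3↦clo(λx. (x x), ∅)} | K=[fun]]
t=15: [C=(x x) | E={x↦4} | S={0↦clo(λx. (x x), ∅), 1↦clo(λx. (x x), ∅), 2↦clo(λx. (x x), ∅), 3↦clo(λx. (x x), ∅), 4↦clo(λx. (x x), ∅)} | K=∅]
t=16: [C=x | E={x↦4} | S={0↦clo(λx. (x x), ∅), 1↦clo(λx. (x x), ∅), 2↦clo(λx. (x x), ∅), 3↦clo(λx. (x x), ∅), 4↦clo(λx. (x x), ∅)} | K=[arg]]
t=17: [C=x | E={x↦4} | S={0↦clo(λx. (x x), ∅), 1↦clo(λx. (x x), ∅), 2↦clo(λx. (x x), ∅), 3↦clo(λx. (x x), ∅), 4↦clo(λx. (x x), ∅)} | K=[fun]]
t=18: [C=(x x) | E={x↦5} | S={0↦clo(λx. (x x), ∅), 1↦clo(λx. (x x), ∅), 2↦clo(λx. (x x), ∅), 3↦clo(λx. (x x), ∅), 4↦clo(λx. (x x), ∅), 5↦clo(λx. (x x), ∅)} | K=∅]
→ 18 transitions taken and the configuration is still not final: no result within 18 steps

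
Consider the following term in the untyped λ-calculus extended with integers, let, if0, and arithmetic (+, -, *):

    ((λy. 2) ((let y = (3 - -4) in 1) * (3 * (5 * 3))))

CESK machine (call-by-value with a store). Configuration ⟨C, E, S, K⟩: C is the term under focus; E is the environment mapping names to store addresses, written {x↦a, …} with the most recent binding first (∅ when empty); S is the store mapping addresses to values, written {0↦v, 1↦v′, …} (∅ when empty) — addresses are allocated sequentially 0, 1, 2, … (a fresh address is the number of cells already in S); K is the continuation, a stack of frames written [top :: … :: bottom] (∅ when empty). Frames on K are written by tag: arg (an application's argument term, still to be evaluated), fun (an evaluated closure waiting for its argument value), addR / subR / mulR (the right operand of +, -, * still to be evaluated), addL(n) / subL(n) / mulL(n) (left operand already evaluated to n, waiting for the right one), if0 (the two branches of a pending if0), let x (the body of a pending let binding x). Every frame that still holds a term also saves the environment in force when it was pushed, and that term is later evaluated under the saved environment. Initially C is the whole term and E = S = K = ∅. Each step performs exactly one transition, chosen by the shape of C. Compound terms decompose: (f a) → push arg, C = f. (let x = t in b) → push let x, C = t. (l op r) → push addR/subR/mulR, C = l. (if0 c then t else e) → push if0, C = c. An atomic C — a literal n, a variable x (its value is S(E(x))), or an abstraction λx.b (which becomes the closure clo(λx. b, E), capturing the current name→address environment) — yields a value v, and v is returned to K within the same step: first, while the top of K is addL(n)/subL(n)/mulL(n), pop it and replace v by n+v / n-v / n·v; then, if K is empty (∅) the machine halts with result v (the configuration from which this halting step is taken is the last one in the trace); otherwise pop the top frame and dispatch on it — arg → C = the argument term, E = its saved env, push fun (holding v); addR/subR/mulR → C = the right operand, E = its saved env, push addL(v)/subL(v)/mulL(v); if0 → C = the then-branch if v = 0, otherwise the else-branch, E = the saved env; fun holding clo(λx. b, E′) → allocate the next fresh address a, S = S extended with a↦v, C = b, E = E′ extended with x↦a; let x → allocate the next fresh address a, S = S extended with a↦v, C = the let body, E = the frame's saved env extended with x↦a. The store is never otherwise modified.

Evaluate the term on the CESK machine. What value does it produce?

[0] ⟨C=((λy. 2) ((let y = (3 - -4) in 1) * (3 * (5 * 3)))); E=∅; S=∅; K=∅⟩
[1] ⟨C=(λy. 2); E=∅; S=∅; K=[arg]⟩
[2] ⟨C=((let y = (3 - -4) in 1) * (3 * (5 * 3))); E=∅; S=∅; K=[fun]⟩
[3] ⟨C=(let y = (3 - -4) in 1); E=∅; S=∅; K=[mulR :: fun]⟩
[4] ⟨C=(3 - -4); E=∅; S=∅; K=[let y :: mulR :: fun]⟩
[5] ⟨C=3; E=∅; S=∅; K=[subR :: let y :: mulR :: fun]⟩
[6] ⟨C=-4; E=∅; S=∅; K=[subL(3) :: let y :: mulR :: fun]⟩
[7] ⟨C=1; E={y↦0}; S={0↦7}; K=[mulR :: fun]⟩
[8] ⟨C=(3 * (5 * 3)); E=∅; S={0↦7}; K=[mulL(1) :: fun]⟩
[9] ⟨C=3; E=∅; S={0↦7}; K=[mulR :: mulL(1) :: fun]⟩
[10] ⟨C=(5 * 3); E=∅; S={0↦7}; K=[mulL(3) :: mulL(1) :: fun]⟩
[11] ⟨C=5; E=∅; S={0↦7}; K=[mulR :: mulL(3) :: mulL(1) :: fun]⟩
[12] ⟨C=3; E=∅; S={0↦7}; K=[mulL(5) :: mulL(3) :: mulL(1) :: fun]⟩
[13] ⟨C=2; E={y↦1}; S={0↦7, 1↦45}; K=∅⟩
→ final value 2

Answer: 2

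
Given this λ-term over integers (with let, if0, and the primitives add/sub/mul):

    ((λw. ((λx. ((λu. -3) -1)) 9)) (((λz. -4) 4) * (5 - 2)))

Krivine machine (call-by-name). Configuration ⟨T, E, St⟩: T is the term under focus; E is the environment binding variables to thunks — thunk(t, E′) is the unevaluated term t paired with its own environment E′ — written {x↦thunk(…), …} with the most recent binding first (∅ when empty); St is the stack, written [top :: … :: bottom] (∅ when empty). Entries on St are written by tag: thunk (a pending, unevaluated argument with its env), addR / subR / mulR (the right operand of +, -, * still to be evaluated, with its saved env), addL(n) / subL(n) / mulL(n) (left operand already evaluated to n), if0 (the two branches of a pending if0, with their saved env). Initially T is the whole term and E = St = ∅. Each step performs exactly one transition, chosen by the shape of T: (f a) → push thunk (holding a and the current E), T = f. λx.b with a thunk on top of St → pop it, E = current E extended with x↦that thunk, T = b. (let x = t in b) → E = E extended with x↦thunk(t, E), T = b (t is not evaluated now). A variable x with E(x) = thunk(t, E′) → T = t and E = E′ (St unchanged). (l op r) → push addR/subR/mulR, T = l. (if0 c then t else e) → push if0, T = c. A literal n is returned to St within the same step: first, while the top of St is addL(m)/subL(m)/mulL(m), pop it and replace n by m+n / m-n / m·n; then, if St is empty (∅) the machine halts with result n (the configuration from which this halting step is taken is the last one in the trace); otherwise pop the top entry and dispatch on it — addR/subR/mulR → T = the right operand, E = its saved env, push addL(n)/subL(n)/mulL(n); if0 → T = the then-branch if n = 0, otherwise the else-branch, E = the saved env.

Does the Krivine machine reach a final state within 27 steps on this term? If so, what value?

Answer: -3

Machine steps:
0. <T=((λw. ((λx. ((λu. -3) -1)) 9)) (((λz. -4) 4) * (5 - 2))), E=∅, St=∅>
1. <T=(λw. ((λx. ((λu. -3) -1)) 9)), E=∅, St=[thunk]>
2. <T=((λx. ((λu. -3) -1)) 9), E={w↦thunk((((λz. -4) 4) * (5 - 2)), ∅)}, St=∅>
3. <T=(λx. ((λu. -3) -1)), E={w↦thunk((((λz. -4) 4) * (5 - 2)), ∅)}, St=[thunk]>
4. <T=((λu. -3) -1), E={x↦thunk(9, {w↦thunk((((λz. -4) 4) * (5 - 2)), ∅)}), w↦thunk((((λz. -4) 4) * (5 - 2)), ∅)}, St=∅>
5. <T=(λu. -3), E={x↦thunk(9, {w↦thunk((((λz. -4) 4) * (5 - 2)), ∅)}), w↦thunk((((λz. -4) 4) * (5 - 2)), ∅)}, St=[thunk]>
6. <T=-3, E={u↦thunk(-1, {x↦thunk(9, {w↦thunk((((λz. -4) 4) * (5 - 2)), ∅)}), w↦thunk((((λz. -4) 4) * (5 - 2)), ∅)}), x↦thunk(9, {w↦thunk((((λz. -4) 4) * (5 - 2)), ∅)}), w↦thunk((((λz. -4) 4) * (5 - 2)), ∅)}, St=∅>
→ final value -3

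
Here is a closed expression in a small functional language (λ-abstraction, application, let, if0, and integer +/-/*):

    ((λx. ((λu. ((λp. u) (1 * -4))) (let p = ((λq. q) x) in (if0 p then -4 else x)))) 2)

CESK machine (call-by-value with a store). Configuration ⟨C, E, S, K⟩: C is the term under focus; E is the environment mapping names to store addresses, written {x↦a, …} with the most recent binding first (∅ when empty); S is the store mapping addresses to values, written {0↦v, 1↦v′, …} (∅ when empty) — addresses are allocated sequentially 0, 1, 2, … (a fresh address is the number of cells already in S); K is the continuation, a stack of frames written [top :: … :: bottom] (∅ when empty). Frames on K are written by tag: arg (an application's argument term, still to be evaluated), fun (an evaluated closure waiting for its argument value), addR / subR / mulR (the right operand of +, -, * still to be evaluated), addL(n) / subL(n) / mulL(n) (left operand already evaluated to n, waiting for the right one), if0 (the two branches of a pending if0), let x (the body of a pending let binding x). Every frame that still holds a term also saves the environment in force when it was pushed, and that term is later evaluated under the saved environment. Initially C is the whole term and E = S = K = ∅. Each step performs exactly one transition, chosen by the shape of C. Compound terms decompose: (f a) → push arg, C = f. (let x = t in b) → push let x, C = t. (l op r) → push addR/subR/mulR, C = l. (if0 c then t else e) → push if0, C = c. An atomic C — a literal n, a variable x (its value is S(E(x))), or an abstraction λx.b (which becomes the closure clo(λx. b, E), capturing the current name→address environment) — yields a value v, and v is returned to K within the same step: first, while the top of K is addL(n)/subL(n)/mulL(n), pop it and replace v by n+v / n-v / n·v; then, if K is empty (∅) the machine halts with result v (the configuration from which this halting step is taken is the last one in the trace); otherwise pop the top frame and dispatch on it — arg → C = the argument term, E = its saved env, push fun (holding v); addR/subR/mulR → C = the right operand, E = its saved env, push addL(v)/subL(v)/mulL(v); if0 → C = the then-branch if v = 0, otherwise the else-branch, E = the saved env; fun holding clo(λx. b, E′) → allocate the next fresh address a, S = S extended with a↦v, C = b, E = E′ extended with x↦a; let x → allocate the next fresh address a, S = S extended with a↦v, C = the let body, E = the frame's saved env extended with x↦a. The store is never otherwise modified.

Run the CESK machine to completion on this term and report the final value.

Answer: 2

Derivation:
[0] <C=((λx. ((λu. ((λp. u) (1 * -4))) (let p = ((λq. q) x) in (if0 p then -4 else x)))) 2), E=∅, S=∅, K=∅>
[1] <C=(λx. ((λu. ((λp. u) (1 * -4))) (let p = ((λq. q) x) in (if0 p then -4 else x)))), E=∅, S=∅, K=[arg]>
[2] <C=2, E=∅, S=∅, K=[fun]>
[3] <C=((λu. ((λp. u) (1 * -4))) (let p = ((λq. q) x) in (if0 p then -4 else x))), E={x↦0}, S={0↦2}, K=∅>
[4] <C=(λu. ((λp. u) (1 * -4))), E={x↦0}, S={0↦2}, K=[arg]>
[5] <C=(let p = ((λq. q) x) in (if0 p then -4 else x)), E={x↦0}, S={0↦2}, K=[fun]>
[6] <C=((λq. q) x), E={x↦0}, S={0↦2}, K=[let p :: fun]>
[7] <C=(λq. q), E={x↦0}, S={0↦2}, K=[arg :: let p :: fun]>
[8] <C=x, E={x↦0}, S={0↦2}, K=[fun :: let p :: fun]>
[9] <C=q, E={q↦1, x↦0}, S={0↦2, 1↦2}, K=[let p :: fun]>
[10] <C=(if0 p then -4 else x), E={p↦2, x↦0}, S={0↦2, 1↦2, 2↦2}, K=[fun]>
[11] <C=p, E={p↦2, x↦0}, S={0↦2, 1↦2, 2↦2}, K=[if0 :: fun]>
[12] <C=x, E={p↦2, x↦0}, S={0↦2, 1↦2, 2↦2}, K=[fun]>
[13] <C=((λp. u) (1 * -4)), E={u↦3, x↦0}, S={0↦2, 1↦2, 2↦2, 3↦2}, K=∅>
[14] <C=(λp. u), E={u↦3, x↦0}, S={0↦2, 1↦2, 2↦2, 3↦2}, K=[arg]>
[15] <C=(1 * -4), E={u↦3, x↦0}, S={0↦2, 1↦2, 2↦2, 3↦2}, K=[fun]>
[16] <C=1, E={u↦3, x↦0}, S={0↦2, 1↦2, 2↦2, 3↦2}, K=[mulR :: fun]>
[17] <C=-4, E={u↦3, x↦0}, S={0↦2, 1↦2, 2↦2, 3↦2}, K=[mulL(1) :: fun]>
[18] <C=u, E={p↦4, u↦3, x↦0}, S={0↦2, 1↦2, 2↦2, 3↦2, 4↦-4}, K=∅>
→ final value 2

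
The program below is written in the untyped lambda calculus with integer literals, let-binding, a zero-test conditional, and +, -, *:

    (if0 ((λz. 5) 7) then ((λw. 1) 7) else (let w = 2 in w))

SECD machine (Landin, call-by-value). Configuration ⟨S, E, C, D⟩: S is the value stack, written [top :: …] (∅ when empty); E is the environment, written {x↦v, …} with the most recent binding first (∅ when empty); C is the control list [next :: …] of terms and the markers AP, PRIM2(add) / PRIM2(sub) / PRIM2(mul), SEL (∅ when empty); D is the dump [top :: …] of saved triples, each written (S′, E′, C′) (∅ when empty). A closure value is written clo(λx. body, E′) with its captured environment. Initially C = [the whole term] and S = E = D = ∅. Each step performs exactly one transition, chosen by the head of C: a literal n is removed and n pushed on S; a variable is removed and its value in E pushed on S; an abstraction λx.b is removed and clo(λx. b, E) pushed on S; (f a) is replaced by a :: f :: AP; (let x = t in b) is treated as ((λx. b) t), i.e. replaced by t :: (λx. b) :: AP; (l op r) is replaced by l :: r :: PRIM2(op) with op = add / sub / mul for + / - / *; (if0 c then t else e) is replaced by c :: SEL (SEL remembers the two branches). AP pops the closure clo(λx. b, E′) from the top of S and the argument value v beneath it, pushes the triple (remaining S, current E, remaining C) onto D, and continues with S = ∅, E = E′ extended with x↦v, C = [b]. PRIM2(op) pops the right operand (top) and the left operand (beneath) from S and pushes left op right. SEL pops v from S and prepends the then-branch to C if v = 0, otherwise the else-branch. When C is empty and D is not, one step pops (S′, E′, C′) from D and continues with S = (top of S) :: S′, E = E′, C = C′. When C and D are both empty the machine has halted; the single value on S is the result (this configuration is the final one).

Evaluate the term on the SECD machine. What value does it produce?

Answer: 2

Machine steps:
0. [S=∅ | E=∅ | C=[(if0 ((λz. 5) 7) then ((λw. 1) 7) else (let w = 2 in w))] | D=∅]
1. [S=∅ | E=∅ | C=[((λz. 5) 7) :: SEL] | D=∅]
2. [S=∅ | E=∅ | C=[7 :: (λz. 5) :: AP :: SEL] | D=∅]
3. [S=[7] | E=∅ | C=[(λz. 5) :: AP :: SEL] | D=∅]
4. [S=[clo(λz. 5, ∅) :: 7] | E=∅ | C=[AP :: SEL] | D=∅]
5. [S=∅ | E={z↦7} | C=[5] | D=[(∅, ∅, [SEL])]]
6. [S=[5] | E={z↦7} | C=∅ | D=[(∅, ∅, [SEL])]]
7. [S=[5] | E=∅ | C=[SEL] | D=∅]
8. [S=∅ | E=∅ | C=[(let w = 2 in w)] | D=∅]
9. [S=∅ | E=∅ | C=[2 :: (λw. w) :: AP] | D=∅]
10. [S=[2] | E=∅ | C=[(λw. w) :: AP] | D=∅]
11. [S=[clo(λw. w, ∅) :: 2] | E=∅ | C=[AP] | D=∅]
12. [S=∅ | E={w↦2} | C=[w] | D=[(∅, ∅, ∅)]]
13. [S=[2] | E={w↦2} | C=∅ | D=[(∅, ∅, ∅)]]
14. [S=[2] | E=∅ | C=∅ | D=∅]
→ final value 2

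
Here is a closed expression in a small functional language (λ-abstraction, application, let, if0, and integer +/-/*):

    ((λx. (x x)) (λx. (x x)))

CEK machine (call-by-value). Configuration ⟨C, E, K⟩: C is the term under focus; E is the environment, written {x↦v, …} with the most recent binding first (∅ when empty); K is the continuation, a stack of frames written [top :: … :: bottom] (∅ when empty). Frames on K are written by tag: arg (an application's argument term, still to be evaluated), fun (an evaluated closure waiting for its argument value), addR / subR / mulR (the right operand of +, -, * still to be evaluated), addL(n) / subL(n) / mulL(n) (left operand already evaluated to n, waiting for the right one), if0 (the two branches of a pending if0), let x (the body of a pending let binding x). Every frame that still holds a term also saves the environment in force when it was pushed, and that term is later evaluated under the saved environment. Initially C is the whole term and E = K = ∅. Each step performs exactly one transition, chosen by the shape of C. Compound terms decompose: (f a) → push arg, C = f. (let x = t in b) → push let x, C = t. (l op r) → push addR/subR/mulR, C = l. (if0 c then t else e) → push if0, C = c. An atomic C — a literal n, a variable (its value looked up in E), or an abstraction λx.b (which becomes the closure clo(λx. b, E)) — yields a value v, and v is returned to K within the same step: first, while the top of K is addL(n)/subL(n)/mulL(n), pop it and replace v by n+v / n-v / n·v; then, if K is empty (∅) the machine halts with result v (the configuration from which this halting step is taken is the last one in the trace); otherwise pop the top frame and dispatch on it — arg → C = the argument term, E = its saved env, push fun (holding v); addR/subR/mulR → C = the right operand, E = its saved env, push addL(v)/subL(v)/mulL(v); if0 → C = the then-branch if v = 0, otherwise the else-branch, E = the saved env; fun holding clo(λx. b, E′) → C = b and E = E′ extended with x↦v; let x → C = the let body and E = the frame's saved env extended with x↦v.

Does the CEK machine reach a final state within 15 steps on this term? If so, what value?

Answer: DIVERGES (no final state within 15 steps)

Machine steps:
[0] ⟨C=((λx. (x x)) (λx. (x x))); E=∅; K=∅⟩
[1] ⟨C=(λx. (x x)); E=∅; K=[arg]⟩
[2] ⟨C=(λx. (x x)); E=∅; K=[fun]⟩
[3] ⟨C=(x x); E={x↦clo(λx. (x x), ∅)}; K=∅⟩
[4] ⟨C=x; E={x↦clo(λx. (x x), ∅)}; K=[arg]⟩
[5] ⟨C=x; E={x↦clo(λx. (x x), ∅)}; K=[fun]⟩
… configuration repeats with period 3 (steps 3–5 recur indefinitely) …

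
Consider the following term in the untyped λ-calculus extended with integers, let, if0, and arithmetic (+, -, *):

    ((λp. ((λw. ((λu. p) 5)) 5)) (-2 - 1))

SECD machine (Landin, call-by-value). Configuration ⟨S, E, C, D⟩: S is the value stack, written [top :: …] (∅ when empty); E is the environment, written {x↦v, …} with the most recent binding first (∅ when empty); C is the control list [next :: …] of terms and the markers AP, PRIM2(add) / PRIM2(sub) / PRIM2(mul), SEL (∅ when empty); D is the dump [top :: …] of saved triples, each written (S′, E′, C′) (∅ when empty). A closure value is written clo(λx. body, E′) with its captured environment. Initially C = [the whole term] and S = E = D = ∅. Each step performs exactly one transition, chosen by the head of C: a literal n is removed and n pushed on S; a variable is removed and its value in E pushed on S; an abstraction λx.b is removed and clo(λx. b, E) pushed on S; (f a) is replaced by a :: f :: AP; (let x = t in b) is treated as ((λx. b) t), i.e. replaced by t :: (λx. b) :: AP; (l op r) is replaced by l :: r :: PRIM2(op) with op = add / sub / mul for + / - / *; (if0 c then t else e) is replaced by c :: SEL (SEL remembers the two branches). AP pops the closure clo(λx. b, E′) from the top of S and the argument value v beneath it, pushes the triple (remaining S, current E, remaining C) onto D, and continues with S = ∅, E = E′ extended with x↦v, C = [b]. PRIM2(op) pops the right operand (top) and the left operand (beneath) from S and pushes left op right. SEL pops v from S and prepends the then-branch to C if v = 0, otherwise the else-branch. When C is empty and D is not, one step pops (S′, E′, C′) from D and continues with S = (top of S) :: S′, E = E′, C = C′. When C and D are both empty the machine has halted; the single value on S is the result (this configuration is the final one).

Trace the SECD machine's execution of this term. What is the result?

step 0: <S=∅, E=∅, C=[((λp. ((λw. ((λu. p) 5)) 5)) (-2 - 1))], D=∅>
step 1: <S=∅, E=∅, C=[(-2 - 1) :: (λp. ((λw. ((λu. p) 5)) 5)) :: AP], D=∅>
step 2: <S=∅, E=∅, C=[-2 :: 1 :: PRIM2(sub) :: (λp. ((λw. ((λu. p) 5)) 5)) :: AP], D=∅>
step 3: <S=[-2], E=∅, C=[1 :: PRIM2(sub) :: (λp. ((λw. ((λu. p) 5)) 5)) :: AP], D=∅>
step 4: <S=[1 :: -2], E=∅, C=[PRIM2(sub) :: (λp. ((λw. ((λu. p) 5)) 5)) :: AP], D=∅>
step 5: <S=[-3], E=∅, C=[(λp. ((λw. ((λu. p) 5)) 5)) :: AP], D=∅>
step 6: <S=[clo(λp. ((λw. ((λu. p) 5)) 5), ∅) :: -3], E=∅, C=[AP], D=∅>
step 7: <S=∅, E={p↦-3}, C=[((λw. ((λu. p) 5)) 5)], D=[(∅, ∅, ∅)]>
step 8: <S=∅, E={p↦-3}, C=[5 :: (λw. ((λu. p) 5)) :: AP], D=[(∅, ∅, ∅)]>
step 9: <S=[5], E={p↦-3}, C=[(λw. ((λu. p) 5)) :: AP], D=[(∅, ∅, ∅)]>
step 10: <S=[clo(λw. ((λu. p) 5), {p↦-3}) :: 5], E={p↦-3}, C=[AP], D=[(∅, ∅, ∅)]>
step 11: <S=∅, E={w↦5, p↦-3}, C=[((λu. p) 5)], D=[(∅, {p↦-3}, ∅) :: (∅, ∅, ∅)]>
step 12: <S=∅, E={w↦5, p↦-3}, C=[5 :: (λu. p) :: AP], D=[(∅, {p↦-3}, ∅) :: (∅, ∅, ∅)]>
step 13: <S=[5], E={w↦5, p↦-3}, C=[(λu. p) :: AP], D=[(∅, {p↦-3}, ∅) :: (∅, ∅, ∅)]>
step 14: <S=[clo(λu. p, {w↦5, p↦-3}) :: 5], E={w↦5, p↦-3}, C=[AP], D=[(∅, {p↦-3}, ∅) :: (∅, ∅, ∅)]>
step 15: <S=∅, E={u↦5, w↦5, p↦-3}, C=[p], D=[(∅, {w↦5, p↦-3}, ∅) :: (∅, {p↦-3}, ∅) :: (∅, ∅, ∅)]>
step 16: <S=[-3], E={u↦5, w↦5, p↦-3}, C=∅, D=[(∅, {w↦5, p↦-3}, ∅) :: (∅, {p↦-3}, ∅) :: (∅, ∅, ∅)]>
step 17: <S=[-3], E={w↦5, p↦-3}, C=∅, D=[(∅, {p↦-3}, ∅) :: (∅, ∅, ∅)]>
step 18: <S=[-3], E={p↦-3}, C=∅, D=[(∅, ∅, ∅)]>
step 19: <S=[-3], E=∅, C=∅, D=∅>
→ final value -3

Answer: -3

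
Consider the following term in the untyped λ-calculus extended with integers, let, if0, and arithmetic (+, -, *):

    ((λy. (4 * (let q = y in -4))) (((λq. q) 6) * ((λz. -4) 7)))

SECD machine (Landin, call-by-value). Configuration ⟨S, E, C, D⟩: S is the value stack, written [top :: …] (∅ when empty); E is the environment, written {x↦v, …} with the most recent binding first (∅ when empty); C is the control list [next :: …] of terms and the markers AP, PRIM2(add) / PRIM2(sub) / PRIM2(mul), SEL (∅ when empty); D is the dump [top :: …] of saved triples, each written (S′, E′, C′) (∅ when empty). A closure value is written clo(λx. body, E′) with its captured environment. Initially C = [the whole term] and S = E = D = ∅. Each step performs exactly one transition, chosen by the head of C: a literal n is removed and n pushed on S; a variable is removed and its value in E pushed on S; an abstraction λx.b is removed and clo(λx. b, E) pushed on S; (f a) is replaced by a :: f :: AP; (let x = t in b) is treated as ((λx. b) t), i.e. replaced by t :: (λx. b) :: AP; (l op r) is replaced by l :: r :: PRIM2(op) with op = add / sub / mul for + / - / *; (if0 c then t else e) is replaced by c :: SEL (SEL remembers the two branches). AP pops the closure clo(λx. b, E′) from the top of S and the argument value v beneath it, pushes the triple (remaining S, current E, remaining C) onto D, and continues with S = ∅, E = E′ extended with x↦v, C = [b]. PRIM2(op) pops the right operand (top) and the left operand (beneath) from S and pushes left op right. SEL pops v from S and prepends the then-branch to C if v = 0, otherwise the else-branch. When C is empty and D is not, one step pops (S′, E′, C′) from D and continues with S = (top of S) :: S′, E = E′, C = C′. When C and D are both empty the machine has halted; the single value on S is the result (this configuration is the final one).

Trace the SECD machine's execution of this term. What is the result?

[0] [S=∅ | E=∅ | C=[((λy. (4 * (let q = y in -4))) (((λq. q) 6) * ((λz. -4) 7)))] | D=∅]
[1] [S=∅ | E=∅ | C=[(((λq. q) 6) * ((λz. -4) 7)) :: (λy. (4 * (let q = y in -4))) :: AP] | D=∅]
[2] [S=∅ | E=∅ | C=[((λq. q) 6) :: ((λz. -4) 7) :: PRIM2(mul) :: (λy. (4 * (let q = y in -4))) :: AP] | D=∅]
[3] [S=∅ | E=∅ | C=[6 :: (λq. q) :: AP :: ((λz. -4) 7) :: PRIM2(mul) :: (λy. (4 * (let q = y in -4))) :: AP] | D=∅]
[4] [S=[6] | E=∅ | C=[(λq. q) :: AP :: ((λz. -4) 7) :: PRIM2(mul) :: (λy. (4 * (let q = y in -4))) :: AP] | D=∅]
[5] [S=[clo(λq. q, ∅) :: 6] | E=∅ | C=[AP :: ((λz. -4) 7) :: PRIM2(mul) :: (λy. (4 * (let q = y in -4))) :: AP] | D=∅]
[6] [S=∅ | E={q↦6} | C=[q] | D=[(∅, ∅, [((λz. -4) 7) :: PRIM2(mul) :: (λy. (4 * (let q = y in -4))) :: AP])]]
[7] [S=[6] | E={q↦6} | C=∅ | D=[(∅, ∅, [((λz. -4) 7) :: PRIM2(mul) :: (λy. (4 * (let q = y in -4))) :: AP])]]
[8] [S=[6] | E=∅ | C=[((λz. -4) 7) :: PRIM2(mul) :: (λy. (4 * (let q = y in -4))) :: AP] | D=∅]
[9] [S=[6] | E=∅ | C=[7 :: (λz. -4) :: AP :: PRIM2(mul) :: (λy. (4 * (let q = y in -4))) :: AP] | D=∅]
[10] [S=[7 :: 6] | E=∅ | C=[(λz. -4) :: AP :: PRIM2(mul) :: (λy. (4 * (let q = y in -4))) :: AP] | D=∅]
[11] [S=[clo(λz. -4, ∅) :: 7 :: 6] | E=∅ | C=[AP :: PRIM2(mul) :: (λy. (4 * (let q = y in -4))) :: AP] | D=∅]
[12] [S=∅ | E={z↦7} | C=[-4] | D=[([6], ∅, [PRIM2(mul) :: (λy. (4 * (let q = y in -4))) :: AP])]]
[13] [S=[-4] | E={z↦7} | C=∅ | D=[([6], ∅, [PRIM2(mul) :: (λy. (4 * (let q = y in -4))) :: AP])]]
[14] [S=[-4 :: 6] | E=∅ | C=[PRIM2(mul) :: (λy. (4 * (let q = y in -4))) :: AP] | D=∅]
[15] [S=[-24] | E=∅ | C=[(λy. (4 * (let q = y in -4))) :: AP] | D=∅]
[16] [S=[clo(λy. (4 * (let q = y in -4)), ∅) :: -24] | E=∅ | C=[AP] | D=∅]
[17] [S=∅ | E={y↦-24} | C=[(4 * (let q = y in -4))] | D=[(∅, ∅, ∅)]]
[18] [S=∅ | E={y↦-24} | C=[4 :: (let q = y in -4) :: PRIM2(mul)] | D=[(∅, ∅, ∅)]]
[19] [S=[4] | E={y↦-24} | C=[(let q = y in -4) :: PRIM2(mul)] | D=[(∅, ∅, ∅)]]
[20] [S=[4] | E={y↦-24} | C=[y :: (λq. -4) :: AP :: PRIM2(mul)] | D=[(∅, ∅, ∅)]]
[21] [S=[-24 :: 4] | E={y↦-24} | C=[(λq. -4) :: AP :: PRIM2(mul)] | D=[(∅, ∅, ∅)]]
[22] [S=[clo(λq. -4, {y↦-24}) :: -24 :: 4] | E={y↦-24} | C=[AP :: PRIM2(mul)] | D=[(∅, ∅, ∅)]]
[23] [S=∅ | E={q↦-24, y↦-24} | C=[-4] | D=[([4], {y↦-24}, [PRIM2(mul)]) :: (∅, ∅, ∅)]]
[24] [S=[-4] | E={q↦-24, y↦-24} | C=∅ | D=[([4], {y↦-24}, [PRIM2(mul)]) :: (∅, ∅, ∅)]]
[25] [S=[-4 :: 4] | E={y↦-24} | C=[PRIM2(mul)] | D=[(∅, ∅, ∅)]]
[26] [S=[-16] | E={y↦-24} | C=∅ | D=[(∅, ∅, ∅)]]
[27] [S=[-16] | E=∅ | C=∅ | D=∅]
→ final value -16

Answer: -16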